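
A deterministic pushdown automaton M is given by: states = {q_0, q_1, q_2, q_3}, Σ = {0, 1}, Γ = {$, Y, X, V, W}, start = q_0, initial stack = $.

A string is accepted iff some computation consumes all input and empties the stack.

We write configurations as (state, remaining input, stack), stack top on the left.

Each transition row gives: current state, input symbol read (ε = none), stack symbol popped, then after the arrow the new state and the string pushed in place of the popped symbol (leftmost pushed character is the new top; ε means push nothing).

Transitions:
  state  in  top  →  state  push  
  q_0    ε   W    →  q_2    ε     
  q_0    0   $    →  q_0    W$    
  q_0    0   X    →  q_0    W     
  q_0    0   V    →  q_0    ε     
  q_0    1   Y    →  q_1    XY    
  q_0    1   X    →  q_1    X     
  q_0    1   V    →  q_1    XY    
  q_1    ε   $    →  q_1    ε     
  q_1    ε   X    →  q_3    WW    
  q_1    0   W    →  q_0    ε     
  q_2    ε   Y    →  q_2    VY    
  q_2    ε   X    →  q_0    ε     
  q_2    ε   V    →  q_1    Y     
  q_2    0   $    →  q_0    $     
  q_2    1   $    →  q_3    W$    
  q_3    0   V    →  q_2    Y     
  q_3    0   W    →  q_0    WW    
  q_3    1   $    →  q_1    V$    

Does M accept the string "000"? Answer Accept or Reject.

Reject

(q_0, 000, $)
  read 0, top $: go to q_0, push W$ → (q_0, 00, W$)
  ε-move, top W: go to q_2, push ε → (q_2, 00, $)
  read 0, top $: go to q_0, push $ → (q_0, 0, $)
  read 0, top $: go to q_0, push W$ → (q_0, ε, W$)
  ε-move, top W: go to q_2, push ε → (q_2, ε, $)
All input consumed; stack is $, not empty, and no further ε-move applies.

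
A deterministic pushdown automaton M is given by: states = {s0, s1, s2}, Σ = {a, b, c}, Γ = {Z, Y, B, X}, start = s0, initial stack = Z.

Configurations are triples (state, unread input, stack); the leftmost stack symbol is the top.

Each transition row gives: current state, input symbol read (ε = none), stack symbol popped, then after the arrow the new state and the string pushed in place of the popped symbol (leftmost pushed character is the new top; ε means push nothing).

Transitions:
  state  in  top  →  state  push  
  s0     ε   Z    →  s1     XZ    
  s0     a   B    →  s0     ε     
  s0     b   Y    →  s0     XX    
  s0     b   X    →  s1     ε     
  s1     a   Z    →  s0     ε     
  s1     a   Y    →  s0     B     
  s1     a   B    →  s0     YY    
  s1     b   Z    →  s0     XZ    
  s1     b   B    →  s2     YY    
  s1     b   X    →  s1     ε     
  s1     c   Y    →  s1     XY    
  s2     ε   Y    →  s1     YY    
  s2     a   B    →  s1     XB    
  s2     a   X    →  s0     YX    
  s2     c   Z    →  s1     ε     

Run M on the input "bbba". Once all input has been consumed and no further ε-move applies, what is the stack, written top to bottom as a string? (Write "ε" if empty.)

ε

(s0, bbba, Z) ⊢ (s1, bbba, XZ) ⊢ (s1, bba, Z) ⊢ (s0, ba, XZ) ⊢ (s1, a, Z) ⊢ (s0, ε, ε)
All input consumed in state s0 with stack ε.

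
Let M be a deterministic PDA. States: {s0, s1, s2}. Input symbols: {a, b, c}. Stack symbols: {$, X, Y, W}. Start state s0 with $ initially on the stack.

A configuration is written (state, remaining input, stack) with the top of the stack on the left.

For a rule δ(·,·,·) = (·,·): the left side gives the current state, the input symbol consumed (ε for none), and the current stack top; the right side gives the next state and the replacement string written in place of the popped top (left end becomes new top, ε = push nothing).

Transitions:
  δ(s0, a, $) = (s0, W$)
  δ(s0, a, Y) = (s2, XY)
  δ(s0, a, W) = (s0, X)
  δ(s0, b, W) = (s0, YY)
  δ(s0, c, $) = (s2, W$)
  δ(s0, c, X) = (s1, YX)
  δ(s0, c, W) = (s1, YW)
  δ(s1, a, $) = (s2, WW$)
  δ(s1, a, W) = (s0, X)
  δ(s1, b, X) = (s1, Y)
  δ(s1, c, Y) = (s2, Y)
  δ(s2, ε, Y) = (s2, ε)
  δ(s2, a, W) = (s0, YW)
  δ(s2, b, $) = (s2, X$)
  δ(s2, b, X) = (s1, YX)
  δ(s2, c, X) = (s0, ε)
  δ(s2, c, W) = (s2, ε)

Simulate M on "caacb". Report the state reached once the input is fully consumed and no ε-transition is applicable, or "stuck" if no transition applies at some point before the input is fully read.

(s0, caacb, $)
  read c, top $: go to s2, push W$ → (s2, aacb, W$)
  read a, top W: go to s0, push YW → (s0, acb, YW$)
  read a, top Y: go to s2, push XY → (s2, cb, XYW$)
  read c, top X: go to s0, push ε → (s0, b, YW$)
No transition for (s0, b, top Y); M blocks with input b remaining.

stuck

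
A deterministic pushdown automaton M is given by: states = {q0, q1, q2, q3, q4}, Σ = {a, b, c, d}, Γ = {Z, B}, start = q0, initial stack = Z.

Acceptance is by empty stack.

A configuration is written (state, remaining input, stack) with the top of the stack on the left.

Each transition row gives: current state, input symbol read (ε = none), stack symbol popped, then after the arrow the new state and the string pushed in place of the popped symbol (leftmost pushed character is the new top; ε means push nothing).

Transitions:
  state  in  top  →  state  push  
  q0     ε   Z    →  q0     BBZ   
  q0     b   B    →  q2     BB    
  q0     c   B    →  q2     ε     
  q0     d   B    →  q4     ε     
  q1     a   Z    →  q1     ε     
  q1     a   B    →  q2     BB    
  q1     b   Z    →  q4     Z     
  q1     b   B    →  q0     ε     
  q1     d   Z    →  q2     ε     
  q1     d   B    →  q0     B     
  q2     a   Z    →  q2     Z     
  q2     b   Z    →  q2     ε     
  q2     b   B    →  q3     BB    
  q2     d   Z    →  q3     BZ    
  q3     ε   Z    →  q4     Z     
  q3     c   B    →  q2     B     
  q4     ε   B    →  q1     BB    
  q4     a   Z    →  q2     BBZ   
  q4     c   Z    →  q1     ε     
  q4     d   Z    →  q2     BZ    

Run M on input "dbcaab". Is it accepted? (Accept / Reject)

(q0, dbcaab, Z)
  ε-move, top Z: go to q0, push BBZ → (q0, dbcaab, BBZ)
  read d, top B: go to q4, push ε → (q4, bcaab, BZ)
  ε-move, top B: go to q1, push BB → (q1, bcaab, BBZ)
  read b, top B: go to q0, push ε → (q0, caab, BZ)
  read c, top B: go to q2, push ε → (q2, aab, Z)
  read a, top Z: go to q2, push Z → (q2, ab, Z)
  read a, top Z: go to q2, push Z → (q2, b, Z)
  read b, top Z: go to q2, push ε → (q2, ε, ε)
All input consumed and the stack is empty.

Accept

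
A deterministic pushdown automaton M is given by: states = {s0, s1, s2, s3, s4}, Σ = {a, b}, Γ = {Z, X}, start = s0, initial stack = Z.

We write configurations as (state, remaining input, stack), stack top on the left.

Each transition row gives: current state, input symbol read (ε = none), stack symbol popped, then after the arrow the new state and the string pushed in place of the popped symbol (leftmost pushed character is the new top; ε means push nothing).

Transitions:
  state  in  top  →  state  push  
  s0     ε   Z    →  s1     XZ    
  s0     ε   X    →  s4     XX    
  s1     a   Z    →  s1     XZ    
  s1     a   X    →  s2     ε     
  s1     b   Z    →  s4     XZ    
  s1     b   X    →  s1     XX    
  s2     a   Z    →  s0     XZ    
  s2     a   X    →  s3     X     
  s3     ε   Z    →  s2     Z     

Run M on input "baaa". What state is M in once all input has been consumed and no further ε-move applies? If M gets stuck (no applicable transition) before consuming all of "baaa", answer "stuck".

(s0, baaa, Z)
  ε-move, top Z: go to s1, push XZ → (s1, baaa, XZ)
  read b, top X: go to s1, push XX → (s1, aaa, XXZ)
  read a, top X: go to s2, push ε → (s2, aa, XZ)
  read a, top X: go to s3, push X → (s3, a, XZ)
No transition for (s3, a, top X); M blocks with input a remaining.

stuck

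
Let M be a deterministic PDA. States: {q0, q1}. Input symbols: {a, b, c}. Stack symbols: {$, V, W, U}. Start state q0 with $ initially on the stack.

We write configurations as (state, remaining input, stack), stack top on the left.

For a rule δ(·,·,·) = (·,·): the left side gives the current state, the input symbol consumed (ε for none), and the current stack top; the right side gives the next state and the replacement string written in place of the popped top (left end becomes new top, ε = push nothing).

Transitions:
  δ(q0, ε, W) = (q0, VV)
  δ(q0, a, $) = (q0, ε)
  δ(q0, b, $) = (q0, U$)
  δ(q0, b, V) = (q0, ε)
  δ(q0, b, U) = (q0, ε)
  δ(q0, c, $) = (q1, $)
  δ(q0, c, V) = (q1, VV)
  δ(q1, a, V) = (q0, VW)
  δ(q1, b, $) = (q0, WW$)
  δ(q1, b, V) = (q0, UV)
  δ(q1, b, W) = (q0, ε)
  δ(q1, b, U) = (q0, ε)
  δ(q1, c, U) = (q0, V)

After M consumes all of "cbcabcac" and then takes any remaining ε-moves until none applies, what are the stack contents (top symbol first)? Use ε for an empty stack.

VVWVVVVW$

(q0, cbcabcac, $) ⊢ (q1, bcabcac, $) ⊢ (q0, cabcac, WW$) ⊢ (q0, cabcac, VVW$) ⊢ (q1, abcac, VVVW$) ⊢ (q0, bcac, VWVVW$) ⊢ (q0, cac, WVVW$) ⊢ (q0, cac, VVVVW$) ⊢ (q1, ac, VVVVVW$) ⊢ (q0, c, VWVVVVW$) ⊢ (q1, ε, VVWVVVVW$)
All input consumed in state q1 with stack VVWVVVVW$.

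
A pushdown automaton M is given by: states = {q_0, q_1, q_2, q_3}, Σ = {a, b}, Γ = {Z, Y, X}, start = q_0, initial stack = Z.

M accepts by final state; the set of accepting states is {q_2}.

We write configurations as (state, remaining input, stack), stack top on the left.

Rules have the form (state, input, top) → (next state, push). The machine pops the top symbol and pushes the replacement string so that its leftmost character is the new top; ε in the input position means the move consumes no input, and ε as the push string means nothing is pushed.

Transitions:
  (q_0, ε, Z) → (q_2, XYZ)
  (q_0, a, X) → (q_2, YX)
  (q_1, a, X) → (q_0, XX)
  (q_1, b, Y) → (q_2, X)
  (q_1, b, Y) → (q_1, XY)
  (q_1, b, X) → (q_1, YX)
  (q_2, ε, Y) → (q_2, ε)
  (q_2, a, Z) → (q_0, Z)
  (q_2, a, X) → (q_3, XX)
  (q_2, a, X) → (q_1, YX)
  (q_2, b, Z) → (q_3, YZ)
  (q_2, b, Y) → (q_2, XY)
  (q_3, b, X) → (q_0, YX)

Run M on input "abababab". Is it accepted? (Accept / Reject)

Accept

One accepting computation: (q_0, abababab, Z) ⊢ (q_2, abababab, XYZ) ⊢ (q_1, bababab, YXYZ) ⊢ (q_2, ababab, XXYZ) ⊢ (q_1, babab, YXXYZ) ⊢ (q_2, abab, XXXYZ) ⊢ (q_1, bab, YXXXYZ) ⊢ (q_2, ab, XXXXYZ) ⊢ (q_1, b, YXXXXYZ) ⊢ (q_2, ε, XXXXXYZ)
All input consumed and state q_2 ∈ F.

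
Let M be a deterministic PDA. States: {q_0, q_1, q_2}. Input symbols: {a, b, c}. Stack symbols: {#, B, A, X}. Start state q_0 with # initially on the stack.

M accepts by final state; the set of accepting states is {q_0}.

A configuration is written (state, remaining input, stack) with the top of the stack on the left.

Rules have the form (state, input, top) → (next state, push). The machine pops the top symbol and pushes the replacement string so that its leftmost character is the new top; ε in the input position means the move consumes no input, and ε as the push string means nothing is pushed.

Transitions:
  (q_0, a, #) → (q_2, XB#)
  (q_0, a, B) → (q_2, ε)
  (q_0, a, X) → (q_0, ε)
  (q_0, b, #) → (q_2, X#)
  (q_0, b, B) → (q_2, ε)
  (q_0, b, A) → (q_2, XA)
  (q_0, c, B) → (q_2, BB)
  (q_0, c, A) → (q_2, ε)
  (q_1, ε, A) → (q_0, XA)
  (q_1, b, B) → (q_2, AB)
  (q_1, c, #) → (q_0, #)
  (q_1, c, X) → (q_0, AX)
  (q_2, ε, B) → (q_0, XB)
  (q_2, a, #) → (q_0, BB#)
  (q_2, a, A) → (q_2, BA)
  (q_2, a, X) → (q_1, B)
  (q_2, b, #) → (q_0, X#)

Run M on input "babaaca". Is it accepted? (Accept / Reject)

(q_0, babaaca, #)
  read b, top #: go to q_2, push X# → (q_2, abaaca, X#)
  read a, top X: go to q_1, push B → (q_1, baaca, B#)
  read b, top B: go to q_2, push AB → (q_2, aaca, AB#)
  read a, top A: go to q_2, push BA → (q_2, aca, BAB#)
  ε-move, top B: go to q_0, push XB → (q_0, aca, XBAB#)
  read a, top X: go to q_0, push ε → (q_0, ca, BAB#)
  read c, top B: go to q_2, push BB → (q_2, a, BBAB#)
  ε-move, top B: go to q_0, push XB → (q_0, a, XBBAB#)
  read a, top X: go to q_0, push ε → (q_0, ε, BBAB#)
All input consumed; state q_0 ∈ F.

Accept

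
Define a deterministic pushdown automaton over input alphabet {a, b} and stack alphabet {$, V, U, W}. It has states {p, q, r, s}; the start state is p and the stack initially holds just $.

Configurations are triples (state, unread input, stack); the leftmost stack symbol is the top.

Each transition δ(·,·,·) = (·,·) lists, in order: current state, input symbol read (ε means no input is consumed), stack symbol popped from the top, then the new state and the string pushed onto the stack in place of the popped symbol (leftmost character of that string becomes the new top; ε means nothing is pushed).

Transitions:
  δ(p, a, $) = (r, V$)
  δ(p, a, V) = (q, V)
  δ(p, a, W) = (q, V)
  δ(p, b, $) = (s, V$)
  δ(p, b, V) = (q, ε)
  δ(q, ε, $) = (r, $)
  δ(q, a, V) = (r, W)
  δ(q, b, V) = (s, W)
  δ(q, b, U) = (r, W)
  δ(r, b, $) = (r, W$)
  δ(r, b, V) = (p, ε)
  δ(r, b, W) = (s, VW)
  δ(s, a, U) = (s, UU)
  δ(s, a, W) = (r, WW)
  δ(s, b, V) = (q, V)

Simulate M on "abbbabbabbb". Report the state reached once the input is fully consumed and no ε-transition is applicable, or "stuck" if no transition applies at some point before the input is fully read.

(p, abbbabbabbb, $) ⊢ (r, bbbabbabbb, V$) ⊢ (p, bbabbabbb, $) ⊢ (s, babbabbb, V$) ⊢ (q, abbabbb, V$) ⊢ (r, bbabbb, W$) ⊢ (s, babbb, VW$) ⊢ (q, abbb, VW$) ⊢ (r, bbb, WW$) ⊢ (s, bb, VWW$) ⊢ (q, b, VWW$) ⊢ (s, ε, WWW$)
All input consumed; M is in state s.

s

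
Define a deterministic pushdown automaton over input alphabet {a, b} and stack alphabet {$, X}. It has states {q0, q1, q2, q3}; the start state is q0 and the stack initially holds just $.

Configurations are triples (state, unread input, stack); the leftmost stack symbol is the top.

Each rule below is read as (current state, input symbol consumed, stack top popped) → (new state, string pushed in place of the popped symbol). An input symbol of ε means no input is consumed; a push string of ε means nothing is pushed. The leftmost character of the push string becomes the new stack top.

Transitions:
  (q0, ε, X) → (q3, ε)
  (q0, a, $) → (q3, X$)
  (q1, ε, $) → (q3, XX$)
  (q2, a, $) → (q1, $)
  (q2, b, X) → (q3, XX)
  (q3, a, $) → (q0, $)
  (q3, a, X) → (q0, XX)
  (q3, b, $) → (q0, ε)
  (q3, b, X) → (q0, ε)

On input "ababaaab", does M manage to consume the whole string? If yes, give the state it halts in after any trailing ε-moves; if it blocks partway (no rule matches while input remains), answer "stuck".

q0

(q0, ababaaab, $) ⊢ (q3, babaaab, X$) ⊢ (q0, abaaab, $) ⊢ (q3, baaab, X$) ⊢ (q0, aaab, $) ⊢ (q3, aab, X$) ⊢ (q0, ab, XX$) ⊢ (q3, ab, X$) ⊢ (q0, b, XX$) ⊢ (q3, b, X$) ⊢ (q0, ε, $)
All input consumed; M is in state q0.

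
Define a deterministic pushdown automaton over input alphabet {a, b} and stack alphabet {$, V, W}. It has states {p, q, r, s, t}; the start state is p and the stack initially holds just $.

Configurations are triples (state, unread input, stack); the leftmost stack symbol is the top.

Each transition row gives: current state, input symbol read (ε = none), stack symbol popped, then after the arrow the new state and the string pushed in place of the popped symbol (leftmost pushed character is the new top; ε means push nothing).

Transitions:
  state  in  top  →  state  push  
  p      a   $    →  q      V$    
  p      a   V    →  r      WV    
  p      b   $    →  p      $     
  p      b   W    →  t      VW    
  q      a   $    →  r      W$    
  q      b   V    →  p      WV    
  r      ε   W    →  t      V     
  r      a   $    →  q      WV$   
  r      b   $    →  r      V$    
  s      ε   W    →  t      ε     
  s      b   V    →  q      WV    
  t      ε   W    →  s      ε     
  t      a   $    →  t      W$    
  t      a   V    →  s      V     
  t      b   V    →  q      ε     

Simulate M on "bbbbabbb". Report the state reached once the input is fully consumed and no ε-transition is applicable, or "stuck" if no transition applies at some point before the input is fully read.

(p, bbbbabbb, $)
  read b, top $: go to p, push $ → (p, bbbabbb, $)
  read b, top $: go to p, push $ → (p, bbabbb, $)
  read b, top $: go to p, push $ → (p, babbb, $)
  read b, top $: go to p, push $ → (p, abbb, $)
  read a, top $: go to q, push V$ → (q, bbb, V$)
  read b, top V: go to p, push WV → (p, bb, WV$)
  read b, top W: go to t, push VW → (t, b, VWV$)
  read b, top V: go to q, push ε → (q, ε, WV$)
All input consumed; M is in state q.

q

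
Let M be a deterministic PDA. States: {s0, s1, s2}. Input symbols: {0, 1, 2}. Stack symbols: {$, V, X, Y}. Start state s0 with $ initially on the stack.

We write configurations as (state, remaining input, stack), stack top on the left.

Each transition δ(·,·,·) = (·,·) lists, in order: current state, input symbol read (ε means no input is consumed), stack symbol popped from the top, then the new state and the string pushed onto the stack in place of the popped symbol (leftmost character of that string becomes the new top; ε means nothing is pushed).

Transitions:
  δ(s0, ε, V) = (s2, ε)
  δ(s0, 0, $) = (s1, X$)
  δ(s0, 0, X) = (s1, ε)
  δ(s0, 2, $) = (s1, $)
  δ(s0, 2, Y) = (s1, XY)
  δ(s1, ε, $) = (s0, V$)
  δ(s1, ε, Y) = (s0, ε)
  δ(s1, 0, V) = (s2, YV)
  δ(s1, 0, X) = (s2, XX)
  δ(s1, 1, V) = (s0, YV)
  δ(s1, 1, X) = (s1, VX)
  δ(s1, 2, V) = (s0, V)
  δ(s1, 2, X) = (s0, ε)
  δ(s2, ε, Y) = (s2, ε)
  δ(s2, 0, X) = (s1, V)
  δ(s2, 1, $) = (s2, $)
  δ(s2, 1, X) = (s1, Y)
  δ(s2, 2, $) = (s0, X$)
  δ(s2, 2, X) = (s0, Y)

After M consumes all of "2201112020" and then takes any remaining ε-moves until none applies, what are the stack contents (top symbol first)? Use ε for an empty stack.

$

(s0, 2201112020, $)
  read 2, top $: go to s1, push $ → (s1, 201112020, $)
  ε-move, top $: go to s0, push V$ → (s0, 201112020, V$)
  ε-move, top V: go to s2, push ε → (s2, 201112020, $)
  read 2, top $: go to s0, push X$ → (s0, 01112020, X$)
  read 0, top X: go to s1, push ε → (s1, 1112020, $)
  ε-move, top $: go to s0, push V$ → (s0, 1112020, V$)
  ε-move, top V: go to s2, push ε → (s2, 1112020, $)
  read 1, top $: go to s2, push $ → (s2, 112020, $)
  read 1, top $: go to s2, push $ → (s2, 12020, $)
  read 1, top $: go to s2, push $ → (s2, 2020, $)
  read 2, top $: go to s0, push X$ → (s0, 020, X$)
  read 0, top X: go to s1, push ε → (s1, 20, $)
  ε-move, top $: go to s0, push V$ → (s0, 20, V$)
  ε-move, top V: go to s2, push ε → (s2, 20, $)
  read 2, top $: go to s0, push X$ → (s0, 0, X$)
  read 0, top X: go to s1, push ε → (s1, ε, $)
  ε-move, top $: go to s0, push V$ → (s0, ε, V$)
  ε-move, top V: go to s2, push ε → (s2, ε, $)
All input consumed in state s2 with stack $.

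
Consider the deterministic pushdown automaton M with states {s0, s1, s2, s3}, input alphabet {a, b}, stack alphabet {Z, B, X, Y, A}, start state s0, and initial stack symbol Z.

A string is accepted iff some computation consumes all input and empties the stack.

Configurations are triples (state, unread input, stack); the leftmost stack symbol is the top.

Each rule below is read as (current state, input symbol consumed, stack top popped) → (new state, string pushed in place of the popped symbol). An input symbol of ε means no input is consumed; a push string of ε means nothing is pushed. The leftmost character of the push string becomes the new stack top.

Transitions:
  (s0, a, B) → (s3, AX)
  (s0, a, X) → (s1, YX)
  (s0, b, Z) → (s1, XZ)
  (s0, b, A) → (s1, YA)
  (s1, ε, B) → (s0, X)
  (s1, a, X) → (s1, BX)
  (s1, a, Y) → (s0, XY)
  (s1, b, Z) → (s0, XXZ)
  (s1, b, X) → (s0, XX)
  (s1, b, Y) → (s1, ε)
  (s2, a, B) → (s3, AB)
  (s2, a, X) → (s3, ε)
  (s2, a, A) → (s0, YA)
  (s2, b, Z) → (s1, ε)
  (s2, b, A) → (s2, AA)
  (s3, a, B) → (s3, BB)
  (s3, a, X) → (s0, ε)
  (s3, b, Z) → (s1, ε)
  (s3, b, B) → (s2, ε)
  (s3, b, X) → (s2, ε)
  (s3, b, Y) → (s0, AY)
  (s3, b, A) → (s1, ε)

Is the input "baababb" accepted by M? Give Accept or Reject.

Reject

(s0, baababb, Z)
  read b, top Z: go to s1, push XZ → (s1, aababb, XZ)
  read a, top X: go to s1, push BX → (s1, ababb, BXZ)
  ε-move, top B: go to s0, push X → (s0, ababb, XXZ)
  read a, top X: go to s1, push YX → (s1, babb, YXXZ)
  read b, top Y: go to s1, push ε → (s1, abb, XXZ)
  read a, top X: go to s1, push BX → (s1, bb, BXXZ)
  ε-move, top B: go to s0, push X → (s0, bb, XXXZ)
No transition applies at (s0, bb, XXXZ); input not fully consumed.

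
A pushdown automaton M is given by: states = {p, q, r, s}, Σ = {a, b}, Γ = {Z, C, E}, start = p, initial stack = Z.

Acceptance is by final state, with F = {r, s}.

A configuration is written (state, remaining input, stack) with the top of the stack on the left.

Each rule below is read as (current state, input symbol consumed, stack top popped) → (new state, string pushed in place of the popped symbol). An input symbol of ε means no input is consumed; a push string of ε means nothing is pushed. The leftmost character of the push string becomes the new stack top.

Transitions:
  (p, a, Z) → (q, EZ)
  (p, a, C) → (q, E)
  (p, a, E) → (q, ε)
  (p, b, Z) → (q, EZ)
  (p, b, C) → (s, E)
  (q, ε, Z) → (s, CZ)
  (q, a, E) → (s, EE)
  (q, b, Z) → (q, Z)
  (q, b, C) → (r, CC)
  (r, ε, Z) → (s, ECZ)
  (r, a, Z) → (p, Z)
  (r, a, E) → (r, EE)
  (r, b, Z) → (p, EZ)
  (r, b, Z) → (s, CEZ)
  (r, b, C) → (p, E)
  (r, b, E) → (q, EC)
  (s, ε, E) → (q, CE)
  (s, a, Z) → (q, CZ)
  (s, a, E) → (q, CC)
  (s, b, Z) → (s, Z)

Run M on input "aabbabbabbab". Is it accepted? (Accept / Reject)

Accept

One accepting computation: (p, aabbabbabbab, Z) ⊢ (q, abbabbabbab, EZ) ⊢ (s, bbabbabbab, EEZ) ⊢ (q, bbabbabbab, CEEZ) ⊢ (r, babbabbab, CCEEZ) ⊢ (p, abbabbab, ECEEZ) ⊢ (q, bbabbab, CEEZ) ⊢ (r, babbab, CCEEZ) ⊢ (p, abbab, ECEEZ) ⊢ (q, bbab, CEEZ) ⊢ (r, bab, CCEEZ) ⊢ (p, ab, ECEEZ) ⊢ (q, b, CEEZ) ⊢ (r, ε, CCEEZ)
All input consumed and state r ∈ F.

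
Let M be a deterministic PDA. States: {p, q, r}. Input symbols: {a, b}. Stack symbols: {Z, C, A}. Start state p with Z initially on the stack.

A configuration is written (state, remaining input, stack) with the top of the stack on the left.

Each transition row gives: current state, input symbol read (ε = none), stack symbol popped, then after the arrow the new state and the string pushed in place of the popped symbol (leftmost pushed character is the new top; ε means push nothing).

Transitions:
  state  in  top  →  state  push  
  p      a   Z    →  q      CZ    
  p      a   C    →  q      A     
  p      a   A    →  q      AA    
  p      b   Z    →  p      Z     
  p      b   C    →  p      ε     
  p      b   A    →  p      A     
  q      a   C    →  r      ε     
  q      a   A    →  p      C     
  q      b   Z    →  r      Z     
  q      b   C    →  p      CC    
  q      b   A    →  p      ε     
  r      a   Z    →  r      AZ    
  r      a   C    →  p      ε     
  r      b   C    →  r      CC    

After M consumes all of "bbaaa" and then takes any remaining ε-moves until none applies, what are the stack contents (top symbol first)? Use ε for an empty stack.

(p, bbaaa, Z)
  read b, top Z: go to p, push Z → (p, baaa, Z)
  read b, top Z: go to p, push Z → (p, aaa, Z)
  read a, top Z: go to q, push CZ → (q, aa, CZ)
  read a, top C: go to r, push ε → (r, a, Z)
  read a, top Z: go to r, push AZ → (r, ε, AZ)
All input consumed in state r with stack AZ.

AZ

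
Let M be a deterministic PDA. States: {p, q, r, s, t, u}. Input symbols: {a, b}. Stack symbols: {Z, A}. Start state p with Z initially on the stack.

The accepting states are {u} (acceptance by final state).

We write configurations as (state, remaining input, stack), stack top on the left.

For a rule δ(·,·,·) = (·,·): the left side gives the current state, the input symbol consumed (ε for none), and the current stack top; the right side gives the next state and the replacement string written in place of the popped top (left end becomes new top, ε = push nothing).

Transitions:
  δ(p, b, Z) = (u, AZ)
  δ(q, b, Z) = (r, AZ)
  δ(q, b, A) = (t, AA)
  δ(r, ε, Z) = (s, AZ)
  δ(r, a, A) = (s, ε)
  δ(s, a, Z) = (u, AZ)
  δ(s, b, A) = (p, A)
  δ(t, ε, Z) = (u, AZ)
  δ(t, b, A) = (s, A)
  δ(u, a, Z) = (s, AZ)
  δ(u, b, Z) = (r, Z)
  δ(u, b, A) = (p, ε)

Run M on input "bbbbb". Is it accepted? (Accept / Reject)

Accept

(p, bbbbb, Z)
  read b, top Z: go to u, push AZ → (u, bbbb, AZ)
  read b, top A: go to p, push ε → (p, bbb, Z)
  read b, top Z: go to u, push AZ → (u, bb, AZ)
  read b, top A: go to p, push ε → (p, b, Z)
  read b, top Z: go to u, push AZ → (u, ε, AZ)
All input consumed; state u ∈ F.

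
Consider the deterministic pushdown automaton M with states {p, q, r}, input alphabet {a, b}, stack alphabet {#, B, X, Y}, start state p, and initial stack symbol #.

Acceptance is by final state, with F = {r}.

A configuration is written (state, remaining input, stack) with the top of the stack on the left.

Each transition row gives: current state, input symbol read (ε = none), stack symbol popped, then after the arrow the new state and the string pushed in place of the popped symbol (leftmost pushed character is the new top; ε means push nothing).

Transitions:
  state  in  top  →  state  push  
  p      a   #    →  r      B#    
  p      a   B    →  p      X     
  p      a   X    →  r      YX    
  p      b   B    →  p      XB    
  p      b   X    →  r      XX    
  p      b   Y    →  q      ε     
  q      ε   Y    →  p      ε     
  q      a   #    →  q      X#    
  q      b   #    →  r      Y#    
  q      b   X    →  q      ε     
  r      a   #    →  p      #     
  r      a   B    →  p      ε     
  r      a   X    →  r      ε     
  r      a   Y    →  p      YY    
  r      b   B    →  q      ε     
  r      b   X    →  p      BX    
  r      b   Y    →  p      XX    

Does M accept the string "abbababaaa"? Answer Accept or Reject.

(p, abbababaaa, #)
  read a, top #: go to r, push B# → (r, bbababaaa, B#)
  read b, top B: go to q, push ε → (q, bababaaa, #)
  read b, top #: go to r, push Y# → (r, ababaaa, Y#)
  read a, top Y: go to p, push YY → (p, babaaa, YY#)
  read b, top Y: go to q, push ε → (q, abaaa, Y#)
  ε-move, top Y: go to p, push ε → (p, abaaa, #)
  read a, top #: go to r, push B# → (r, baaa, B#)
  read b, top B: go to q, push ε → (q, aaa, #)
  read a, top #: go to q, push X# → (q, aa, X#)
No transition applies at (q, aa, X#); input not fully consumed.

Reject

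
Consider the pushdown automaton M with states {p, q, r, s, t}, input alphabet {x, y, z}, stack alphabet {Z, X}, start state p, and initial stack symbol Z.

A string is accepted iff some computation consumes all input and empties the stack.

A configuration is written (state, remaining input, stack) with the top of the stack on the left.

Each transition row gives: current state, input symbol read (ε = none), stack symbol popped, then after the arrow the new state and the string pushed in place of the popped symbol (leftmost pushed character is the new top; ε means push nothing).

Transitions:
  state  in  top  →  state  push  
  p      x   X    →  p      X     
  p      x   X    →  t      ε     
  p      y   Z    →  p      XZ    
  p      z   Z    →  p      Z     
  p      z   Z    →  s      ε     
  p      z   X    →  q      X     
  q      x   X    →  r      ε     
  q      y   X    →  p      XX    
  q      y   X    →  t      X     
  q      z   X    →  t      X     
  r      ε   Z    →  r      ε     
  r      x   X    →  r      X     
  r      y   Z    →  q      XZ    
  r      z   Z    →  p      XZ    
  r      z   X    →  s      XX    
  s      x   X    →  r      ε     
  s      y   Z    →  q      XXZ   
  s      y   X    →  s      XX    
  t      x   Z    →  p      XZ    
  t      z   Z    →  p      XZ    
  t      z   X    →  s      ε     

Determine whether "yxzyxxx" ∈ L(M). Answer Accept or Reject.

Reject

No computation consumes all input and empties the stack.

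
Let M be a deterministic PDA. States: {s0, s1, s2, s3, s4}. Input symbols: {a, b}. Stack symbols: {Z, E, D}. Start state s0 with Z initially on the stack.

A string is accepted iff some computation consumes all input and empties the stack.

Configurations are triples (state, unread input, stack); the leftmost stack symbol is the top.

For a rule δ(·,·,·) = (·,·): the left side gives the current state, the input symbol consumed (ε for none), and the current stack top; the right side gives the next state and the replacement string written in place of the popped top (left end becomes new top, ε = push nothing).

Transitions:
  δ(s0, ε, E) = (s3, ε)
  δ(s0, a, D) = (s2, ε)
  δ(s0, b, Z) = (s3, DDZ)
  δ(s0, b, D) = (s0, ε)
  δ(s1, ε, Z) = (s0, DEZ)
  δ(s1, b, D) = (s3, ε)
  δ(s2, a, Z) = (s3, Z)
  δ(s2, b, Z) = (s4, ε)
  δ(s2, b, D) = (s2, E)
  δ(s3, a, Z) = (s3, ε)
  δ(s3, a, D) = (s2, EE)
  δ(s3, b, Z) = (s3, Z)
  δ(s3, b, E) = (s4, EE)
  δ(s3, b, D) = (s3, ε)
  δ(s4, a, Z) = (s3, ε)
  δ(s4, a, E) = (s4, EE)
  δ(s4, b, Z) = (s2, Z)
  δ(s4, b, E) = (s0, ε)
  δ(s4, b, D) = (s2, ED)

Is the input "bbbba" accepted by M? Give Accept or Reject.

(s0, bbbba, Z)
  read b, top Z: go to s3, push DDZ → (s3, bbba, DDZ)
  read b, top D: go to s3, push ε → (s3, bba, DZ)
  read b, top D: go to s3, push ε → (s3, ba, Z)
  read b, top Z: go to s3, push Z → (s3, a, Z)
  read a, top Z: go to s3, push ε → (s3, ε, ε)
All input consumed and the stack is empty.

Accept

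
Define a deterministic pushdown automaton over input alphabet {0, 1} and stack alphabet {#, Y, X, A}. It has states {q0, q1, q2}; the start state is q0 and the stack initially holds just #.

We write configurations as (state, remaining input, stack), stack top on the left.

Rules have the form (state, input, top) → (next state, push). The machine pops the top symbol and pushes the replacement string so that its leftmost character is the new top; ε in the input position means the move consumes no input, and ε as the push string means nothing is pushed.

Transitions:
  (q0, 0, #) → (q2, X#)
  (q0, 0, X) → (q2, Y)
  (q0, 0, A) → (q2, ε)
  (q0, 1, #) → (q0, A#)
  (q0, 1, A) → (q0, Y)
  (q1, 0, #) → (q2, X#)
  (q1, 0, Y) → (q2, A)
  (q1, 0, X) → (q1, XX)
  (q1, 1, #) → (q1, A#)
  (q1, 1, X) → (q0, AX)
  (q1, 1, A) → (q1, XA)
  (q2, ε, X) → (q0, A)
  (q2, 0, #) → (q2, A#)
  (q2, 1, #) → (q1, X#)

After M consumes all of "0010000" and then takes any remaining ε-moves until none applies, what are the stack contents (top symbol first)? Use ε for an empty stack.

(q0, 0010000, #)
  read 0, top #: go to q2, push X# → (q2, 010000, X#)
  ε-move, top X: go to q0, push A → (q0, 010000, A#)
  read 0, top A: go to q2, push ε → (q2, 10000, #)
  read 1, top #: go to q1, push X# → (q1, 0000, X#)
  read 0, top X: go to q1, push XX → (q1, 000, XX#)
  read 0, top X: go to q1, push XX → (q1, 00, XXX#)
  read 0, top X: go to q1, push XX → (q1, 0, XXXX#)
  read 0, top X: go to q1, push XX → (q1, ε, XXXXX#)
All input consumed in state q1 with stack XXXXX#.

XXXXX#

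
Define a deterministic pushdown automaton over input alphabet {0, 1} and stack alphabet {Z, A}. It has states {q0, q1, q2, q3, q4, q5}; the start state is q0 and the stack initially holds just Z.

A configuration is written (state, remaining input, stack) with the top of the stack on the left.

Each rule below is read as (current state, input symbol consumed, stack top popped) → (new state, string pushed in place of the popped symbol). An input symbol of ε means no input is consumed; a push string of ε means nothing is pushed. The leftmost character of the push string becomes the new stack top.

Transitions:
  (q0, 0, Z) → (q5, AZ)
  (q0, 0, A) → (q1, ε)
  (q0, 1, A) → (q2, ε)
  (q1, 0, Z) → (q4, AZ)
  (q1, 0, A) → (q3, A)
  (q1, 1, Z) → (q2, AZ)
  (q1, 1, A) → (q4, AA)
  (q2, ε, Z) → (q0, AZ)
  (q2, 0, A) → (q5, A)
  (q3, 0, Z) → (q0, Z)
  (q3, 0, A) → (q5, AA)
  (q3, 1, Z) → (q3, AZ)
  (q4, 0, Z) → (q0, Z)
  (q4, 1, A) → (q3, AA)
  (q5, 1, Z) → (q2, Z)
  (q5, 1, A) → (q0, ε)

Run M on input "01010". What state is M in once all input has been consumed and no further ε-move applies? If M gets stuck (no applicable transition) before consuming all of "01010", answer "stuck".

(q0, 01010, Z)
  read 0, top Z: go to q5, push AZ → (q5, 1010, AZ)
  read 1, top A: go to q0, push ε → (q0, 010, Z)
  read 0, top Z: go to q5, push AZ → (q5, 10, AZ)
  read 1, top A: go to q0, push ε → (q0, 0, Z)
  read 0, top Z: go to q5, push AZ → (q5, ε, AZ)
All input consumed; M is in state q5.

q5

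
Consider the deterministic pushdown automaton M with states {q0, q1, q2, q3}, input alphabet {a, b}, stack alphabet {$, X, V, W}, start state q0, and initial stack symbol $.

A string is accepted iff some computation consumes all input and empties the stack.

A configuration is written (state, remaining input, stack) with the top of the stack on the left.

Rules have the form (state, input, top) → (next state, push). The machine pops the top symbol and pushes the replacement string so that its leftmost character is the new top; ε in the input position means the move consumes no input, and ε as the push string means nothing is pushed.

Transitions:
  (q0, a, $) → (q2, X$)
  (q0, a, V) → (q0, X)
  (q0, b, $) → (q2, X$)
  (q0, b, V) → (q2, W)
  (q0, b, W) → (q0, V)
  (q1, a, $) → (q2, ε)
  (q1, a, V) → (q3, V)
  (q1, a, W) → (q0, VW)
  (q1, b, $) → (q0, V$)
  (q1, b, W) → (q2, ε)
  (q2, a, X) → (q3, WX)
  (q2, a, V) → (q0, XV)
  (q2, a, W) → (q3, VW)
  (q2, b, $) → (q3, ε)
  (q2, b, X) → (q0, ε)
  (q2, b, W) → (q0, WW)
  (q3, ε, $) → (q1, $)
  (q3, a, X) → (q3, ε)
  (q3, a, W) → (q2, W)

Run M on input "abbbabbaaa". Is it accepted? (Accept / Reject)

(q0, abbbabbaaa, $) ⊢ (q2, bbbabbaaa, X$) ⊢ (q0, bbabbaaa, $) ⊢ (q2, babbaaa, X$) ⊢ (q0, abbaaa, $) ⊢ (q2, bbaaa, X$) ⊢ (q0, baaa, $) ⊢ (q2, aaa, X$) ⊢ (q3, aa, WX$) ⊢ (q2, a, WX$) ⊢ (q3, ε, VWX$)
All input consumed; stack is VWX$, not empty, and no further ε-move applies.

Reject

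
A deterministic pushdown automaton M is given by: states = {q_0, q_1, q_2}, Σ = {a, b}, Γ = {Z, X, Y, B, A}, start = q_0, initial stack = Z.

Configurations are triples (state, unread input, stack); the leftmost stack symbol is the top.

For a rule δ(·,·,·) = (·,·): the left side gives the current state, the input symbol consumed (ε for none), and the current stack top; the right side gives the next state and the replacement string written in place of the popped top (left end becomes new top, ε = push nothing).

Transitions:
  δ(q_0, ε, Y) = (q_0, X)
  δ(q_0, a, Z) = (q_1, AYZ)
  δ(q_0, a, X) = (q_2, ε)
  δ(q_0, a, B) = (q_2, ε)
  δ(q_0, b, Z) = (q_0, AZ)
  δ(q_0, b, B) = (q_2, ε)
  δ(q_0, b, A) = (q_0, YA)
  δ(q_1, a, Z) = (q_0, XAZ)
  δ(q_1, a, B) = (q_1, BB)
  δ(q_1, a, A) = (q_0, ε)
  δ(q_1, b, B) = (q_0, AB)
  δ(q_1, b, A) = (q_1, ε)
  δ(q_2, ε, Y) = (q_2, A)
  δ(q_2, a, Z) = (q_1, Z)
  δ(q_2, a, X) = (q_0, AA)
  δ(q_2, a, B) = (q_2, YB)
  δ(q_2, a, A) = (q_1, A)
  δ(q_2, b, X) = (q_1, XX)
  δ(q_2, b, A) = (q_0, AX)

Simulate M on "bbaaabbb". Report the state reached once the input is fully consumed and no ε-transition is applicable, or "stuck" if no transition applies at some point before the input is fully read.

(q_0, bbaaabbb, Z) ⊢ (q_0, baaabbb, AZ) ⊢ (q_0, aaabbb, YAZ) ⊢ (q_0, aaabbb, XAZ) ⊢ (q_2, aabbb, AZ) ⊢ (q_1, abbb, AZ) ⊢ (q_0, bbb, Z) ⊢ (q_0, bb, AZ) ⊢ (q_0, b, YAZ) ⊢ (q_0, b, XAZ)
No transition for (q_0, b, top X); M blocks with input b remaining.

stuck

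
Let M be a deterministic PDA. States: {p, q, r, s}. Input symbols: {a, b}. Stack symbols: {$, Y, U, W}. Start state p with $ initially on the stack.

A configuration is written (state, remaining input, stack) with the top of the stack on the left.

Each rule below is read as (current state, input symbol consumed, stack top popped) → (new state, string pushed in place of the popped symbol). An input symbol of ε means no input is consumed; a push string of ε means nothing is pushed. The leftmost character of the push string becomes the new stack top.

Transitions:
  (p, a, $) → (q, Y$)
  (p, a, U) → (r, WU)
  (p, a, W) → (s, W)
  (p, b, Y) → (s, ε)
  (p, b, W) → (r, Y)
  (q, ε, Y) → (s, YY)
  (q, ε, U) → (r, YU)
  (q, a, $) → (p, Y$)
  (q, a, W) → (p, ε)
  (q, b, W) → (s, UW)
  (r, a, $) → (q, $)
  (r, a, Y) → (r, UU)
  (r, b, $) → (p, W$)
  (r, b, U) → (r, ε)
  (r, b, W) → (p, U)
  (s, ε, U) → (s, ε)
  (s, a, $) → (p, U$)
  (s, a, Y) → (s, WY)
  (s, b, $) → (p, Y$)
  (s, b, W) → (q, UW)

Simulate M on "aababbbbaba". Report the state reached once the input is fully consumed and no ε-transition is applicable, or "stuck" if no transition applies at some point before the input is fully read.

(p, aababbbbaba, $)
  read a, top $: go to q, push Y$ → (q, ababbbbaba, Y$)
  ε-move, top Y: go to s, push YY → (s, ababbbbaba, YY$)
  read a, top Y: go to s, push WY → (s, babbbbaba, WYY$)
  read b, top W: go to q, push UW → (q, abbbbaba, UWYY$)
  ε-move, top U: go to r, push YU → (r, abbbbaba, YUWYY$)
  read a, top Y: go to r, push UU → (r, bbbbaba, UUUWYY$)
  read b, top U: go to r, push ε → (r, bbbaba, UUWYY$)
  read b, top U: go to r, push ε → (r, bbaba, UWYY$)
  read b, top U: go to r, push ε → (r, baba, WYY$)
  read b, top W: go to p, push U → (p, aba, UYY$)
  read a, top U: go to r, push WU → (r, ba, WUYY$)
  read b, top W: go to p, push U → (p, a, UUYY$)
  read a, top U: go to r, push WU → (r, ε, WUUYY$)
All input consumed; M is in state r.

r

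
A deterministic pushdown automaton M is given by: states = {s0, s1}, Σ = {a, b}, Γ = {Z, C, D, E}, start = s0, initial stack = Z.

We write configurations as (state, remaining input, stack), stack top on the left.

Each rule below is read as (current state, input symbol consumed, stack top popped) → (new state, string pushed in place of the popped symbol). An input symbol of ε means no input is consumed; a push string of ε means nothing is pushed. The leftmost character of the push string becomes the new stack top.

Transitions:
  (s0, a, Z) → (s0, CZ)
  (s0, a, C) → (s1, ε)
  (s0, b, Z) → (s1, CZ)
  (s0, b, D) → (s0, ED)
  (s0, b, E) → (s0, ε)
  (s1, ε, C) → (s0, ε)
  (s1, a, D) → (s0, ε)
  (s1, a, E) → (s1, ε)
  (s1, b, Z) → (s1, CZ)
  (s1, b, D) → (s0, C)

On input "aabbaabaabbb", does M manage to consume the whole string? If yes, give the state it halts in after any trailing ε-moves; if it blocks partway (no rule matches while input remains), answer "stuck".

(s0, aabbaabaabbb, Z) ⊢ (s0, abbaabaabbb, CZ) ⊢ (s1, bbaabaabbb, Z) ⊢ (s1, baabaabbb, CZ) ⊢ (s0, baabaabbb, Z) ⊢ (s1, aabaabbb, CZ) ⊢ (s0, aabaabbb, Z) ⊢ (s0, abaabbb, CZ) ⊢ (s1, baabbb, Z) ⊢ (s1, aabbb, CZ) ⊢ (s0, aabbb, Z) ⊢ (s0, abbb, CZ) ⊢ (s1, bbb, Z) ⊢ (s1, bb, CZ) ⊢ (s0, bb, Z) ⊢ (s1, b, CZ) ⊢ (s0, b, Z) ⊢ (s1, ε, CZ) ⊢ (s0, ε, Z)
All input consumed; M is in state s0.

s0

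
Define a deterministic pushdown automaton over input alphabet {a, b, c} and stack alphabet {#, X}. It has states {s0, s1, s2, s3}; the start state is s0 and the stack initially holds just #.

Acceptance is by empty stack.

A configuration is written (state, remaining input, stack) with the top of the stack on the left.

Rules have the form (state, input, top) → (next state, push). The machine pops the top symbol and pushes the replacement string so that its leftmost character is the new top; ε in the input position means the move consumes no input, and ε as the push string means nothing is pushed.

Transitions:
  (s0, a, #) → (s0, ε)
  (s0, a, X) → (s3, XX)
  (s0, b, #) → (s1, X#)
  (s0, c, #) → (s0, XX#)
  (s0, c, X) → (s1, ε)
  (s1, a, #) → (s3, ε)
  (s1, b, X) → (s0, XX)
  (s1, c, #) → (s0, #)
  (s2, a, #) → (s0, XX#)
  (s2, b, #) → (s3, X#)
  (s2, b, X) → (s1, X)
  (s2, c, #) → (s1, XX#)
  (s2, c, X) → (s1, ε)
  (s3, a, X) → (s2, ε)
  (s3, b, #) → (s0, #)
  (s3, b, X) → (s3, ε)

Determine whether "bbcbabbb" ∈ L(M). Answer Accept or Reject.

Reject

(s0, bbcbabbb, #) ⊢ (s1, bcbabbb, X#) ⊢ (s0, cbabbb, XX#) ⊢ (s1, babbb, X#) ⊢ (s0, abbb, XX#) ⊢ (s3, bbb, XXX#) ⊢ (s3, bb, XX#) ⊢ (s3, b, X#) ⊢ (s3, ε, #)
All input consumed; stack is #, not empty, and no further ε-move applies.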